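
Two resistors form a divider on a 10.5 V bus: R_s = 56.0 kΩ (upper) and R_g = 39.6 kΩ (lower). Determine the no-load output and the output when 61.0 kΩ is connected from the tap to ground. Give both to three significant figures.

Open-circuit: V = 10.5 × 39.6/(56.0 + 39.6) = 4.35 V.
With the load, R_g becomes R_g‖R_L = 24.01 kΩ, so V = 10.5 × 24.01/80.01 = 3.15 V.

Unloaded: 4.35 V; loaded: 3.15 V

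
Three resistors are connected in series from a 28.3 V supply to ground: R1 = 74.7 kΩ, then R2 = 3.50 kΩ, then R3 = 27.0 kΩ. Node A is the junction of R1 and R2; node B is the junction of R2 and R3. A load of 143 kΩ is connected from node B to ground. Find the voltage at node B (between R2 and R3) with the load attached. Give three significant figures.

V ≈ 6.37 V

At node B, R3 is in parallel with the load: R3‖R_L = 22.71 kΩ.
Below node A the resistance is R2 + (R3‖R_L) = 26.21 kΩ, so V_A = 28.3 × 26.21/100.9 = 7.351 V.
Then V_B = V_A × (R3‖R_L)/(R2 + R3‖R_L) = 7.351 × 22.71/26.21 = 6.37 V.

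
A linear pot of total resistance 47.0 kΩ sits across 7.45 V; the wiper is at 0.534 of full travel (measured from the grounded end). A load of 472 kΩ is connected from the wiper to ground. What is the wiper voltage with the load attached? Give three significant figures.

The wiper splits the pot into (1−α)R = 21.90 kΩ above and αR = 25.10 kΩ below.
Lower section ‖ load = 23.83 kΩ.
V_wiper = 7.45 × 23.83/(21.90 + 23.83) = 3.88 V.

V ≈ 3.88 V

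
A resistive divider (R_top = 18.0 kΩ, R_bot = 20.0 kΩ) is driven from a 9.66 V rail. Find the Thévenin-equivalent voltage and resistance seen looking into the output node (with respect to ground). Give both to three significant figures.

V_th = 5.08 V, R_th = 9.47 kΩ

V_th is the open-circuit tap voltage: 9.66 × 20.0/(18.0 + 20.0) = 5.08 V.
With the supply zeroed, R_top and R_bot appear in parallel from the tap: R_th = R_top‖R_bot = (18.0 × 20.0)/38.00 = 9.47 kΩ.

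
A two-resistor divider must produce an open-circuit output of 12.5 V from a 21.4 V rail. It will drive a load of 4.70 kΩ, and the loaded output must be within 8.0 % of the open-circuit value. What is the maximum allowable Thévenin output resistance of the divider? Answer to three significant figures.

Loading drop = R_th/(R_th + R_L) ≤ 0.0800, so R_th ≤ R_L · ε/(1−ε) = 4.70 kΩ × 0.0800/0.9200 = 409 Ω.
(Any R1, R2 with R2/(R1+R2) = 0.584 and R1‖R2 ≤ 409 Ω will meet the spec.)

R_th ≤ 409 Ω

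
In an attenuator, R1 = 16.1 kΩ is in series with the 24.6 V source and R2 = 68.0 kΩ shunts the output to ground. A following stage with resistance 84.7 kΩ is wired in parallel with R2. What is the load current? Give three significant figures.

R2‖R_L = 37.72 kΩ; V_out = 24.6 × 37.72/53.82 = 17.24 V.
I_L = V_out / R_L = 17.24 / 84.7 kΩ = 0.204 mA.

I_L ≈ 0.204 mA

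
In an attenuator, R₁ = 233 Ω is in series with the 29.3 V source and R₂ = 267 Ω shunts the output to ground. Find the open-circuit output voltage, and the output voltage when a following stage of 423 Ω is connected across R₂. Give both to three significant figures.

Open-circuit: V = 29.3 × 267/(233 + 267) = 15.6 V.
With the load, R₂ becomes R₂‖R_L = 163.7 Ω, so V = 29.3 × 163.7/396.7 = 12.1 V.

Unloaded: 15.6 V; loaded: 12.1 V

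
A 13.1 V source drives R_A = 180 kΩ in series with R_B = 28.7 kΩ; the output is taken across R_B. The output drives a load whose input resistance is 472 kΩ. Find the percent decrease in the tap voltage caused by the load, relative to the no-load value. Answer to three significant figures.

4.98 %

The divider's output (Thévenin) resistance is R_A‖R_B = 24.75 kΩ.
Fractional drop under load = R_th/(R_th + R_L) = 24.75 / (24.75 + 472) = 0.04983.
So the output falls by 4.98 %.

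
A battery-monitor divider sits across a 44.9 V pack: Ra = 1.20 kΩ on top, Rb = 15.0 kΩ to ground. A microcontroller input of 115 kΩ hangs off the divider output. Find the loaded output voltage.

The load sits in parallel with Rb: Rb‖R_L = (15.0 × 115) / (15.0 + 115) = 13.27 kΩ.
V_out = 44.9 × 13.27 / (1.20 + 13.27) = 44.9 × 13.27/14.47 = 41.2 V.

V_out ≈ 41.2 V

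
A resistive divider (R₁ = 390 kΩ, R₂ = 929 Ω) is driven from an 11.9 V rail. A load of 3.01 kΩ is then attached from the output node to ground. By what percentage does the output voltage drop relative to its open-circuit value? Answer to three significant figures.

23.5 %

The divider's output (Thévenin) resistance is R₁‖R₂ = 926.8 Ω.
Fractional drop under load = R_th/(R_th + R_L) = 926.8 / (926.8 + 3010) = 0.2354.
So the output falls by 23.5 %.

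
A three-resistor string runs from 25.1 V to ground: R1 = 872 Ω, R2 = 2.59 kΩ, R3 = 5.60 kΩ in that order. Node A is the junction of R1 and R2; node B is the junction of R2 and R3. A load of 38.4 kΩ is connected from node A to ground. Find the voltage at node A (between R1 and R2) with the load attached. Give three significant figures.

Below node A the series string R2+R3 = 8190 Ω sits in parallel with the 38400 Ω load: 6750 Ω.
V_A = 25.1 × 6750/(872 + 6750) = 22.2 V.

V ≈ 22.2 V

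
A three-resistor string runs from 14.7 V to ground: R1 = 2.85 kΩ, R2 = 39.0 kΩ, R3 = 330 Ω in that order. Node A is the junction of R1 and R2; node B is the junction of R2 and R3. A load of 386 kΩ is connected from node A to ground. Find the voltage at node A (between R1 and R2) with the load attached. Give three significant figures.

Below node A the series string R2+R3 = 39330 Ω sits in parallel with the 386000 Ω load: 35690 Ω.
V_A = 14.7 × 35690/(2850 + 35690) = 13.6 V.

V ≈ 13.6 V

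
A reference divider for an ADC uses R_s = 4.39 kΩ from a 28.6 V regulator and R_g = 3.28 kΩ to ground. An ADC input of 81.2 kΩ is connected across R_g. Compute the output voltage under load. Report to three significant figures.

V_out ≈ 12.0 V

The load sits in parallel with R_g: R_g‖R_L = (3.28 × 81.2) / (3.28 + 81.2) = 3.153 kΩ.
V_out = 28.6 × 3.153 / (4.39 + 3.153) = 28.6 × 3.153/7.543 = 12.0 V.
(Unloaded it would have been 12.2 V.)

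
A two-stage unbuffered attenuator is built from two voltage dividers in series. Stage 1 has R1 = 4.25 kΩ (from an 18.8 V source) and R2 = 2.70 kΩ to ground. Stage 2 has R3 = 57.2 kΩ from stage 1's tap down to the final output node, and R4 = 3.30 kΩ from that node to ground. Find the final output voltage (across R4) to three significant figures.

V_out ≈ 0.388 V

Stage 2 presents R3+R4 = 60.50 kΩ as a load on stage 1's tap.
Stage 1's lower leg becomes R2‖(R3+R4) = 2.585 kΩ, so V_mid = 18.8 × 2.585/6.835 = 7.110 V.
Stage 2 is itself unloaded: V_out = V_mid × R4/(R3+R4) = 7.110 × 3.30/60.50 = 0.388 V.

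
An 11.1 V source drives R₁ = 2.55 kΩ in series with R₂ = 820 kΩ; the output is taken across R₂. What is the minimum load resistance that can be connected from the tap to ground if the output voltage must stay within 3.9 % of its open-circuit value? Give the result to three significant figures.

R_L(min) ≈ 62.6 kΩ

Output resistance R_th = R₁‖R₂ = (2.55 × 820)/822.5 = 2.542 kΩ.
The fractional drop is R_th/(R_th + R_L); requiring this ≤ 0.0390 gives R_L ≥ R_th(1/0.0390 − 1) = 2.542 × 24.64 = 62.6 kΩ.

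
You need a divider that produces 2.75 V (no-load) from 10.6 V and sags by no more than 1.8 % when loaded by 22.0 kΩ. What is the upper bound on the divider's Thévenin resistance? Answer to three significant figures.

Loading drop = R_th/(R_th + R_L) ≤ 0.0180, so R_th ≤ R_L · ε/(1−ε) = 22.0 kΩ × 0.0180/0.9820 = 403 Ω.
(Any R1, R2 with R2/(R1+R2) = 0.259 and R1‖R2 ≤ 403 Ω will meet the spec.)

R_th ≤ 403 Ω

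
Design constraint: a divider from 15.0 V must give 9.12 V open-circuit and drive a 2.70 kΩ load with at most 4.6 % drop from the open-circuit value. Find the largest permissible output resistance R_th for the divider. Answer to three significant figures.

Loading drop = R_th/(R_th + R_L) ≤ 0.0460, so R_th ≤ R_L · ε/(1−ε) = 2.70 kΩ × 0.0460/0.9540 = 130 Ω.
(Any R1, R2 with R2/(R1+R2) = 0.608 and R1‖R2 ≤ 130 Ω will meet the spec.)

R_th ≤ 130 Ω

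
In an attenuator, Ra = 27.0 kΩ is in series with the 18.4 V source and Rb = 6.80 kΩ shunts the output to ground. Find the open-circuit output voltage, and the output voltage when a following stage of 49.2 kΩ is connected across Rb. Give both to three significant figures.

Open-circuit: V = 18.4 × 6.80/(27.0 + 6.80) = 3.70 V.
With the load, Rb becomes Rb‖R_L = 5.974 kΩ, so V = 18.4 × 5.974/32.97 = 3.33 V.

Unloaded: 3.70 V; loaded: 3.33 V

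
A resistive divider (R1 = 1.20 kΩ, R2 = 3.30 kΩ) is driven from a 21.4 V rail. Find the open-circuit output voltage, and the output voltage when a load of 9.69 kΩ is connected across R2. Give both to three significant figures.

Open-circuit: V = 21.4 × 3.30/(1.20 + 3.30) = 15.7 V.
With the load, R2 becomes R2‖R_L = 2.462 kΩ, so V = 21.4 × 2.462/3.662 = 14.4 V.

Unloaded: 15.7 V; loaded: 14.4 V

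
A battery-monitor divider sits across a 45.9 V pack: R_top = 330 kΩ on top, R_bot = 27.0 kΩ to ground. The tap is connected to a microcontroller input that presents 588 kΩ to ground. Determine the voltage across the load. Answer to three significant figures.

V_out ≈ 3.33 V

The load sits in parallel with R_bot: R_bot‖R_L = (27.0 × 588) / (27.0 + 588) = 25.81 kΩ.
V_out = 45.9 × 25.81 / (330 + 25.81) = 45.9 × 25.81/355.8 = 3.33 V.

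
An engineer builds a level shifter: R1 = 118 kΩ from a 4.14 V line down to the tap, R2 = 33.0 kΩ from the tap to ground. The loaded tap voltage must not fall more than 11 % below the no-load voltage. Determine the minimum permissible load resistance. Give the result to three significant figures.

Output resistance R_th = R1‖R2 = (118 × 33.0)/151.0 = 25.79 kΩ.
The fractional drop is R_th/(R_th + R_L); requiring this ≤ 0.110 gives R_L ≥ R_th(1/0.110 − 1) = 25.79 × 8.091 = 209 kΩ.

R_L(min) ≈ 209 kΩ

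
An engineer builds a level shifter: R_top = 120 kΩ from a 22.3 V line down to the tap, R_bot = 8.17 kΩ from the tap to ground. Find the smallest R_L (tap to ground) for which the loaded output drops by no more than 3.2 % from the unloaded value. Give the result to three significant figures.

R_L(min) ≈ 231 kΩ

Output resistance R_th = R_top‖R_bot = (120 × 8.17)/128.2 = 7.649 kΩ.
The fractional drop is R_th/(R_th + R_L); requiring this ≤ 0.0320 gives R_L ≥ R_th(1/0.0320 − 1) = 7.649 × 30.25 = 231 kΩ.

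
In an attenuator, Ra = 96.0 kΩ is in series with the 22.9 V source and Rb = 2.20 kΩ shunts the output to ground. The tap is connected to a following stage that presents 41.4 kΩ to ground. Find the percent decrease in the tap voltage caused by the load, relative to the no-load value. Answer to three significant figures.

The divider's output (Thévenin) resistance is Ra‖Rb = 2.151 kΩ.
Fractional drop under load = R_th/(R_th + R_L) = 2.151 / (2.151 + 41.4) = 0.04938.
So the output falls by 4.94 %.

4.94 %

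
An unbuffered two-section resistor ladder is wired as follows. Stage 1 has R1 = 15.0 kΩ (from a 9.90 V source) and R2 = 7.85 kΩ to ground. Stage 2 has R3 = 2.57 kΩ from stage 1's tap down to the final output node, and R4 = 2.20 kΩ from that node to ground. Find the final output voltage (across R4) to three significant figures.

V_out ≈ 0.754 V

Stage 2 presents R3+R4 = 4.770 kΩ as a load on stage 1's tap.
Stage 1's lower leg becomes R2‖(R3+R4) = 2.967 kΩ, so V_mid = 9.90 × 2.967/17.97 = 1.635 V.
Stage 2 is itself unloaded: V_out = V_mid × R4/(R3+R4) = 1.635 × 2.20/4.770 = 0.754 V.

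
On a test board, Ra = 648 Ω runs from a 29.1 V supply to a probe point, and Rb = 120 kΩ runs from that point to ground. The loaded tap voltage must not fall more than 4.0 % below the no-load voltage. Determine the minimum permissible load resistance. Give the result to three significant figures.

Output resistance R_th = Ra‖Rb = (648 × 120000)/120600 = 644.5 Ω.
The fractional drop is R_th/(R_th + R_L); requiring this ≤ 0.0400 gives R_L ≥ R_th(1/0.0400 − 1) = 644.5 × 24.00 = 15.5 kΩ.

R_L(min) ≈ 15.5 kΩ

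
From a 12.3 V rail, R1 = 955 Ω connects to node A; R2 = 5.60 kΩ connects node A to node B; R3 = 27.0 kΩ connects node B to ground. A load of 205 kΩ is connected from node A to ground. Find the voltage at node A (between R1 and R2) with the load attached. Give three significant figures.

Below node A the series string R2+R3 = 32600 Ω sits in parallel with the 205000 Ω load: 28130 Ω.
V_A = 12.3 × 28130/(955 + 28130) = 11.9 V.

V ≈ 11.9 V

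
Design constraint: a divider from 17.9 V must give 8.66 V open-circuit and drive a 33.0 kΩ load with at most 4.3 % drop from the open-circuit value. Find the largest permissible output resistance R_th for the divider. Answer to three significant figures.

Loading drop = R_th/(R_th + R_L) ≤ 0.0430, so R_th ≤ R_L · ε/(1−ε) = 33.0 kΩ × 0.0430/0.9570 = 1.48 kΩ.
(Any R1, R2 with R2/(R1+R2) = 0.484 and R1‖R2 ≤ 1.48 kΩ will meet the spec.)

R_th ≤ 1.48 kΩ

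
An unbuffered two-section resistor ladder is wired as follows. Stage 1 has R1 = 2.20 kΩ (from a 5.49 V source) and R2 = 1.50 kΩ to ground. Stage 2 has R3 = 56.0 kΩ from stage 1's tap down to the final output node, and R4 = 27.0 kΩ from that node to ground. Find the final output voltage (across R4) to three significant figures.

Stage 2 presents R3+R4 = 83.00 kΩ as a load on stage 1's tap.
Stage 1's lower leg becomes R2‖(R3+R4) = 1.473 kΩ, so V_mid = 5.49 × 1.473/3.673 = 2.202 V.
Stage 2 is itself unloaded: V_out = V_mid × R4/(R3+R4) = 2.202 × 27.0/83.00 = 0.716 V.

V_out ≈ 0.716 V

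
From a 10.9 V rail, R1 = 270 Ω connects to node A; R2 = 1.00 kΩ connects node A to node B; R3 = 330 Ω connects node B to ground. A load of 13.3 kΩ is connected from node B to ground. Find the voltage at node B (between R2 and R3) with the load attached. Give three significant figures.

V ≈ 2.20 V

At node B, R3 is in parallel with the load: R3‖R_L = 322.0 Ω.
Below node A the resistance is R2 + (R3‖R_L) = 1322 Ω, so V_A = 10.9 × 1322/1592 = 9.051 V.
Then V_B = V_A × (R3‖R_L)/(R2 + R3‖R_L) = 9.051 × 322.0/1322 = 2.20 V.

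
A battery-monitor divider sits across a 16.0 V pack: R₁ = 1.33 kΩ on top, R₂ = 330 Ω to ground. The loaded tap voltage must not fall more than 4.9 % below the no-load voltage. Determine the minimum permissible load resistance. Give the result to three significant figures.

Output resistance R_th = R₁‖R₂ = (1330 × 330)/1660 = 264.4 Ω.
The fractional drop is R_th/(R_th + R_L); requiring this ≤ 0.0490 gives R_L ≥ R_th(1/0.0490 − 1) = 264.4 × 19.41 = 5.13 kΩ.

R_L(min) ≈ 5.13 kΩ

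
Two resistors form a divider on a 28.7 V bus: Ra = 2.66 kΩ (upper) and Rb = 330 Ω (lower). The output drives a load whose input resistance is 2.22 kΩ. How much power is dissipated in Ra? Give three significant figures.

Total resistance from the source is Ra + (Rb‖R_L) = 2947 Ω, so I = 28.7/2947 Ω = 9.738 mA.
P = I²·Ra = (9.738 mA)² × 2.66 kΩ = 252 mW.

P ≈ 252 mW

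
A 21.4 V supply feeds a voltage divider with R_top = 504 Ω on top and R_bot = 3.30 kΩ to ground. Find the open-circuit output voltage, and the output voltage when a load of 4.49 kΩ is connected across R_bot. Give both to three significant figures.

Open-circuit: V = 21.4 × 3300/(504 + 3300) = 18.6 V.
With the load, R_bot becomes R_bot‖R_L = 1902 Ω, so V = 21.4 × 1902/2406 = 16.9 V.

Unloaded: 18.6 V; loaded: 16.9 V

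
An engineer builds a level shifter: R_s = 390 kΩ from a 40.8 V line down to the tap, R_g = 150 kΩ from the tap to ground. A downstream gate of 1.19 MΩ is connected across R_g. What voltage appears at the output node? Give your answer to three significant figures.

V_out ≈ 10.4 V

The load sits in parallel with R_g: R_g‖R_L = (150 × 1190) / (150 + 1190) = 133.2 kΩ.
V_out = 40.8 × 133.2 / (390 + 133.2) = 40.8 × 133.2/523.2 = 10.4 V.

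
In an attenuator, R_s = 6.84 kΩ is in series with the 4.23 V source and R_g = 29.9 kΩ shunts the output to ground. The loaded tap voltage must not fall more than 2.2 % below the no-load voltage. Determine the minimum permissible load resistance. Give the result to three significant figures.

Output resistance R_th = R_s‖R_g = (6.84 × 29.9)/36.74 = 5.567 kΩ.
The fractional drop is R_th/(R_th + R_L); requiring this ≤ 0.0220 gives R_L ≥ R_th(1/0.0220 − 1) = 5.567 × 44.45 = 247 kΩ.

R_L(min) ≈ 247 kΩ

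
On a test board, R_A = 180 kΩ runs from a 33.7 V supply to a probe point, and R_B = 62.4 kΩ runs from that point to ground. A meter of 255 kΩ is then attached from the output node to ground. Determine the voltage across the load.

V_out ≈ 7.34 V

The load sits in parallel with R_B: R_B‖R_L = (62.4 × 255) / (62.4 + 255) = 50.13 kΩ.
V_out = 33.7 × 50.13 / (180 + 50.13) = 33.7 × 50.13/230.1 = 7.34 V.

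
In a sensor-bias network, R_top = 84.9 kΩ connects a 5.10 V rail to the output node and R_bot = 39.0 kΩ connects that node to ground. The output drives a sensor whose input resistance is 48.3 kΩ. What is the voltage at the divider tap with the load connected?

The load sits in parallel with R_bot: R_bot‖R_L = (39.0 × 48.3) / (39.0 + 48.3) = 21.58 kΩ.
V_out = 5.10 × 21.58 / (84.9 + 21.58) = 5.10 × 21.58/106.5 = 1.03 V.
(Unloaded it would have been 1.61 V.)

V_out ≈ 1.03 V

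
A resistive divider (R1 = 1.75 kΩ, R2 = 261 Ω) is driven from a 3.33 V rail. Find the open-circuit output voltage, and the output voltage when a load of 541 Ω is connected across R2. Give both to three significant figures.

Open-circuit: V = 3.33 × 261/(1750 + 261) = 0.432 V.
With the load, R2 becomes R2‖R_L = 176.1 Ω, so V = 3.33 × 176.1/1926 = 0.304 V.

Unloaded: 0.432 V; loaded: 0.304 V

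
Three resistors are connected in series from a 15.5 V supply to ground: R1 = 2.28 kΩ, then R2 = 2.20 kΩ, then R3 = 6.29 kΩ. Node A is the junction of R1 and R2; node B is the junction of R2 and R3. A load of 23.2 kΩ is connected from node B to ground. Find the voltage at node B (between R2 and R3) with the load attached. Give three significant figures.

At node B, R3 is in parallel with the load: R3‖R_L = 4.948 kΩ.
Below node A the resistance is R2 + (R3‖R_L) = 7.148 kΩ, so V_A = 15.5 × 7.148/9.428 = 11.75 V.
Then V_B = V_A × (R3‖R_L)/(R2 + R3‖R_L) = 11.75 × 4.948/7.148 = 8.14 V.

V ≈ 8.14 V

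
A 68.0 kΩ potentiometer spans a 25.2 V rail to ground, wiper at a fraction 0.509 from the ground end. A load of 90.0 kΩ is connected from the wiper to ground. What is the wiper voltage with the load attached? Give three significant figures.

V ≈ 10.8 V

The wiper splits the pot into (1−α)R = 33.39 kΩ above and αR = 34.61 kΩ below.
Lower section ‖ load = 25.00 kΩ.
V_wiper = 25.2 × 25.00/(33.39 + 25.00) = 10.8 V.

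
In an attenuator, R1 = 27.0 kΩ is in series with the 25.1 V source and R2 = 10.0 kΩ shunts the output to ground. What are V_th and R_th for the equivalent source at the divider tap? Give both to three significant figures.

V_th = 6.78 V, R_th = 7.30 kΩ

V_th is the open-circuit tap voltage: 25.1 × 10.0/(27.0 + 10.0) = 6.78 V.
With the supply zeroed, R1 and R2 appear in parallel from the tap: R_th = R1‖R2 = (27.0 × 10.0)/37.00 = 7.30 kΩ.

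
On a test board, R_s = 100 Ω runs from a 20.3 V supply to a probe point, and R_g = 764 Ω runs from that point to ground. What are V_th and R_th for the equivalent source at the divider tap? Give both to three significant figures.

V_th = 18.0 V, R_th = 88.4 Ω

V_th is the open-circuit tap voltage: 20.3 × 764/(100 + 764) = 18.0 V.
With the supply zeroed, R_s and R_g appear in parallel from the tap: R_th = R_s‖R_g = (100 × 764)/864.0 = 88.4 Ω.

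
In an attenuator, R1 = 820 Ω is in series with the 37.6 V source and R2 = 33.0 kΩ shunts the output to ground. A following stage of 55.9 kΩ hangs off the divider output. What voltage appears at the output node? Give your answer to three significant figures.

V_out ≈ 36.2 V

The load sits in parallel with R2: R2‖R_L = (33000 × 55900) / (33000 + 55900) = 20750 Ω.
V_out = 37.6 × 20750 / (820 + 20750) = 37.6 × 20750/21570 = 36.2 V.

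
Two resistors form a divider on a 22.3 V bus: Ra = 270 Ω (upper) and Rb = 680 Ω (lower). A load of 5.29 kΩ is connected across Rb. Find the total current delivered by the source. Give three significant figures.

Rb‖R_L = 602.5 Ω, so the source sees Ra + Rb‖R_L = 872.5 Ω.
I = 22.3 V / 872.5 Ω = 25.6 mA.

I ≈ 25.6 mA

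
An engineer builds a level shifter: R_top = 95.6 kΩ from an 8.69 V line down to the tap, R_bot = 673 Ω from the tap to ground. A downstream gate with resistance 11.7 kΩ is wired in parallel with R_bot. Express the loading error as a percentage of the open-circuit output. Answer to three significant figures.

The divider's output (Thévenin) resistance is R_top‖R_bot = 668.3 Ω.
Fractional drop under load = R_th/(R_th + R_L) = 668.3 / (668.3 + 11700) = 0.05403.
So the output falls by 5.40 %.

5.40 %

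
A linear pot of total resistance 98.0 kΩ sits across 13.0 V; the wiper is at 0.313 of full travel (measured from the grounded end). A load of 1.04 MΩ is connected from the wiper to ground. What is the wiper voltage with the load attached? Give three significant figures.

The wiper splits the pot into (1−α)R = 67.33 kΩ above and αR = 30.67 kΩ below.
Lower section ‖ load = 29.80 kΩ.
V_wiper = 13.0 × 29.80/(67.33 + 29.80) = 3.99 V.

V ≈ 3.99 V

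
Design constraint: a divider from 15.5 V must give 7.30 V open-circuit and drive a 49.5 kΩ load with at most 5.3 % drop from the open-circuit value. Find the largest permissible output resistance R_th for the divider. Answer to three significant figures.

R_th ≤ 2.77 kΩ

Loading drop = R_th/(R_th + R_L) ≤ 0.0530, so R_th ≤ R_L · ε/(1−ε) = 49.5 kΩ × 0.0530/0.9470 = 2.77 kΩ.
(Any R1, R2 with R2/(R1+R2) = 0.471 and R1‖R2 ≤ 2.77 kΩ will meet the spec.)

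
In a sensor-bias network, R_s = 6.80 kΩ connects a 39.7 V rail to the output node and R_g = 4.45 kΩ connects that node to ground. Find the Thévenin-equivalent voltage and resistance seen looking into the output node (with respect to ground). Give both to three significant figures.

V_th = 15.7 V, R_th = 2.69 kΩ

V_th is the open-circuit tap voltage: 39.7 × 4.45/(6.80 + 4.45) = 15.7 V.
With the supply zeroed, R_s and R_g appear in parallel from the tap: R_th = R_s‖R_g = (6.80 × 4.45)/11.25 = 2.69 kΩ.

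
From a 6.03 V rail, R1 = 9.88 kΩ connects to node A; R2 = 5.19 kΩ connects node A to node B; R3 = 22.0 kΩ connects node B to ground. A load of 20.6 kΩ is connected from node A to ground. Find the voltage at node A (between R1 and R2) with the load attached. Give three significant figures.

V ≈ 3.27 V

Below node A the series string R2+R3 = 27.19 kΩ sits in parallel with the 20.6 kΩ load: 11.72 kΩ.
V_A = 6.03 × 11.72/(9.88 + 11.72) = 3.27 V.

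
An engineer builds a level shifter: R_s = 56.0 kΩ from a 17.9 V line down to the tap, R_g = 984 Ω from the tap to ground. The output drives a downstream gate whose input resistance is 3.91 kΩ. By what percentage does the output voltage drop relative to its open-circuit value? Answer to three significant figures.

19.8 %

Unloaded V = 17.9 × 984/56980 = 0.3091 V.
Loaded: R_g‖R_L = 786.2 Ω, giving V = 17.9 × 786.2/56790 = 0.2478 V.
Drop = (0.3091 − 0.2478) / 0.3091 = 19.8 %.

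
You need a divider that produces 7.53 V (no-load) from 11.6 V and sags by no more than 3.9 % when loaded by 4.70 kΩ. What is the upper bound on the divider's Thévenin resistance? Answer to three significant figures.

R_th ≤ 191 Ω

Loading drop = R_th/(R_th + R_L) ≤ 0.0390, so R_th ≤ R_L · ε/(1−ε) = 4.70 kΩ × 0.0390/0.9610 = 191 Ω.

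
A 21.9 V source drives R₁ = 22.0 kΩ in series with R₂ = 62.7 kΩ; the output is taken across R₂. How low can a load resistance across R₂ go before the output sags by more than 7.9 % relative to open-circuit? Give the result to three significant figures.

Output resistance R_th = R₁‖R₂ = (22.0 × 62.7)/84.70 = 16.29 kΩ.
The fractional drop is R_th/(R_th + R_L); requiring this ≤ 0.0790 gives R_L ≥ R_th(1/0.0790 − 1) = 16.29 × 11.66 = 190 kΩ.

R_L(min) ≈ 190 kΩ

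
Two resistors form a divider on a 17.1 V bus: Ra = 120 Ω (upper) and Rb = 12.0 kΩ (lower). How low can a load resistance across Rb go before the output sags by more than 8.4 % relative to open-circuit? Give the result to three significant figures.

R_L(min) ≈ 1.30 kΩ

Output resistance R_th = Ra‖Rb = (120 × 12000)/12120 = 118.8 Ω.
The fractional drop is R_th/(R_th + R_L); requiring this ≤ 0.0840 gives R_L ≥ R_th(1/0.0840 − 1) = 118.8 × 10.90 = 1.30 kΩ.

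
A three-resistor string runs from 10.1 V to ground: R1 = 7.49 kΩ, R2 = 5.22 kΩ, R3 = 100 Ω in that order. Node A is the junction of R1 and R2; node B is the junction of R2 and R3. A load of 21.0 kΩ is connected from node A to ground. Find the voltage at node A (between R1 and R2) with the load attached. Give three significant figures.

Below node A the series string R2+R3 = 5320 Ω sits in parallel with the 21000 Ω load: 4245 Ω.
V_A = 10.1 × 4245/(7490 + 4245) = 3.65 V.

V ≈ 3.65 V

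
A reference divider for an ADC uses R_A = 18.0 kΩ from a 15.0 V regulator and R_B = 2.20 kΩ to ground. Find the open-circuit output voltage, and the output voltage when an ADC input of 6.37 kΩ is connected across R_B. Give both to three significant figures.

Unloaded: 1.63 V; loaded: 1.25 V

Open-circuit: V = 15.0 × 2.20/(18.0 + 2.20) = 1.63 V.
With the load, R_B becomes R_B‖R_L = 1.635 kΩ, so V = 15.0 × 1.635/19.64 = 1.25 V.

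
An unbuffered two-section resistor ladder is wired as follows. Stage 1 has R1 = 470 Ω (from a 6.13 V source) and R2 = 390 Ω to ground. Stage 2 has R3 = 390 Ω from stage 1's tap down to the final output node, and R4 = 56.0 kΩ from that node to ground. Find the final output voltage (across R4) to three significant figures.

Stage 2 presents R3+R4 = 56390 Ω as a load on stage 1's tap.
Stage 1's lower leg becomes R2‖(R3+R4) = 387.3 Ω, so V_mid = 6.13 × 387.3/857.3 = 2.769 V.
Stage 2 is itself unloaded: V_out = V_mid × R4/(R3+R4) = 2.769 × 56000/56390 = 2.75 V.

V_out ≈ 2.75 V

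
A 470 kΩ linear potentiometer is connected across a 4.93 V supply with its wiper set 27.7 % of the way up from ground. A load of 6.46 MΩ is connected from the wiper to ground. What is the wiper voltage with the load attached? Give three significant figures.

The wiper splits the pot into (1−α)R = 339.8 kΩ above and αR = 130.2 kΩ below.
Lower section ‖ load = 127.6 kΩ.
V_wiper = 4.93 × 127.6/(339.8 + 127.6) = 1.35 V.

V ≈ 1.35 V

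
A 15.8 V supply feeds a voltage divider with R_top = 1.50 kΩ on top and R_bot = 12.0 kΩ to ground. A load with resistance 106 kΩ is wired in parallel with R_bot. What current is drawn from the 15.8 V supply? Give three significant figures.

I ≈ 1.29 mA

R_bot‖R_L = 10.78 kΩ, so the source sees R_top + R_bot‖R_L = 12.28 kΩ.
I = 15.8 V / 12.28 kΩ = 1.29 mA.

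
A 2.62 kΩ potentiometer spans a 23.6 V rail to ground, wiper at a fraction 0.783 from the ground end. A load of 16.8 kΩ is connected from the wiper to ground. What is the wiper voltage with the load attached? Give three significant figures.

The wiper splits the pot into (1−α)R = 568.5 Ω above and αR = 2051 Ω below.
Lower section ‖ load = 1828 Ω.
V_wiper = 23.6 × 1828/(568.5 + 1828) = 18.0 V.

V ≈ 18.0 V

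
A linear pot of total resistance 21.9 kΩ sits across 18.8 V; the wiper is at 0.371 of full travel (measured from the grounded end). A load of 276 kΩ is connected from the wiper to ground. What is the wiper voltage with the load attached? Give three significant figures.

The wiper splits the pot into (1−α)R = 13.78 kΩ above and αR = 8.125 kΩ below.
Lower section ‖ load = 7.893 kΩ.
V_wiper = 18.8 × 7.893/(13.78 + 7.893) = 6.85 V.

V ≈ 6.85 V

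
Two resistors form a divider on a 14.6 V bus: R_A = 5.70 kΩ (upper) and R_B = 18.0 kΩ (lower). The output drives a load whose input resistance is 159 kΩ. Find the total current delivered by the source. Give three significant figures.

I ≈ 0.668 mA

R_B‖R_L = 16.17 kΩ, so the source sees R_A + R_B‖R_L = 21.87 kΩ.
I = 14.6 V / 21.87 kΩ = 0.668 mA.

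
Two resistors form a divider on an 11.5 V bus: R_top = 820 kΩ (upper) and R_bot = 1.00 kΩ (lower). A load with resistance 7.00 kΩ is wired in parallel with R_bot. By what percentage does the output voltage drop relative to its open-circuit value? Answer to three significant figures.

12.5 %

Unloaded V = 11.5 × 1.00/821.0 = 0.014007 V.
Loaded: R_bot‖R_L = 0.8750 kΩ, giving V = 11.5 × 0.8750/820.9 = 0.012258 V.
Drop = (0.014007 − 0.012258) / 0.014007 = 12.5 %.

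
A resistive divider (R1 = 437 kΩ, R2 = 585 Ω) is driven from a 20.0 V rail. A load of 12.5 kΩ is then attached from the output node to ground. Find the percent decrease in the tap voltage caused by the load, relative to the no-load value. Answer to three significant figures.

4.47 %

The divider's output (Thévenin) resistance is R1‖R2 = 584.2 Ω.
Fractional drop under load = R_th/(R_th + R_L) = 584.2 / (584.2 + 12500) = 0.04465.
So the output falls by 4.47 %.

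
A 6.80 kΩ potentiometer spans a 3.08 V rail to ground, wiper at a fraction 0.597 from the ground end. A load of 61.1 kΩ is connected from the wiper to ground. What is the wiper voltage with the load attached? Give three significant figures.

The wiper splits the pot into (1−α)R = 2.740 kΩ above and αR = 4.060 kΩ below.
Lower section ‖ load = 3.807 kΩ.
V_wiper = 3.08 × 3.807/(2.740 + 3.807) = 1.79 V.

V ≈ 1.79 V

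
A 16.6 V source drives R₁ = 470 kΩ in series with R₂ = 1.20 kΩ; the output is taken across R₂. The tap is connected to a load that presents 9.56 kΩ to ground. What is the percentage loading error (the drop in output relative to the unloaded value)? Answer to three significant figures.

11.1 %

Unloaded V = 16.6 × 1.20/471.2 = 0.042275 V.
Loaded: R₂‖R_L = 1.066 kΩ, giving V = 16.6 × 1.066/471.1 = 0.037571 V.
Drop = (0.042275 − 0.037571) / 0.042275 = 11.1 %.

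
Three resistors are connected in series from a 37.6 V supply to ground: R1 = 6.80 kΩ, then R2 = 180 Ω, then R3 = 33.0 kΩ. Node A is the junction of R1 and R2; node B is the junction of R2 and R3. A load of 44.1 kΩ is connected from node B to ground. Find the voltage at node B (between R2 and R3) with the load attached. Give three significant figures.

V ≈ 27.4 V

At node B, R3 is in parallel with the load: R3‖R_L = 18880 Ω.
Below node A the resistance is R2 + (R3‖R_L) = 19060 Ω, so V_A = 37.6 × 19060/25860 = 27.71 V.
Then V_B = V_A × (R3‖R_L)/(R2 + R3‖R_L) = 27.71 × 18880/19060 = 27.4 V.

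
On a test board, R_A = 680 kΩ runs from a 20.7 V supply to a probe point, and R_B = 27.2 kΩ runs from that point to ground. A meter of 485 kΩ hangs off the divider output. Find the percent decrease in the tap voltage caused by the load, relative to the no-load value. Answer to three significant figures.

The divider's output (Thévenin) resistance is R_A‖R_B = 26.15 kΩ.
Fractional drop under load = R_th/(R_th + R_L) = 26.15 / (26.15 + 485) = 0.05117.
So the output falls by 5.12 %.

5.12 %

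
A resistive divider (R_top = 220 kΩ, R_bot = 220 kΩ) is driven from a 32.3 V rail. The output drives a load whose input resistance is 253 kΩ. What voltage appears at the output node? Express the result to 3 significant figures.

V_out ≈ 11.3 V

The load sits in parallel with R_bot: R_bot‖R_L = (220 × 253) / (220 + 253) = 117.7 kΩ.
V_out = 32.3 × 117.7 / (220 + 117.7) = 32.3 × 117.7/337.7 = 11.3 V.
(Unloaded it would have been 16.1 V.)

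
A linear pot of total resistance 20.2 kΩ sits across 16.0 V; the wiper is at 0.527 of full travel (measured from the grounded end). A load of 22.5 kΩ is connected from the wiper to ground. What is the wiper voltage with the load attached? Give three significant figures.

The wiper splits the pot into (1−α)R = 9.555 kΩ above and αR = 10.65 kΩ below.
Lower section ‖ load = 7.226 kΩ.
V_wiper = 16.0 × 7.226/(9.555 + 7.226) = 6.89 V.

V ≈ 6.89 V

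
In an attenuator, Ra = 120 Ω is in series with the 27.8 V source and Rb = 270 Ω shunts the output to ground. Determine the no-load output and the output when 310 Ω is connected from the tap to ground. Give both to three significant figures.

Open-circuit: V = 27.8 × 270/(120 + 270) = 19.2 V.
With the load, Rb becomes Rb‖R_L = 144.3 Ω, so V = 27.8 × 144.3/264.3 = 15.2 V.

Unloaded: 19.2 V; loaded: 15.2 V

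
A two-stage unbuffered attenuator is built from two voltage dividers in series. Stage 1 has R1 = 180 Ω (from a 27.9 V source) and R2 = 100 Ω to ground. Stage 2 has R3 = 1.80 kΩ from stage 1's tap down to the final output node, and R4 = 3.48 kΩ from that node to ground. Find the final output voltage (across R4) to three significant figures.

V_out ≈ 6.49 V

Stage 2 presents R3+R4 = 5280 Ω as a load on stage 1's tap.
Stage 1's lower leg becomes R2‖(R3+R4) = 98.14 Ω, so V_mid = 27.9 × 98.14/278.1 = 9.844 V.
Stage 2 is itself unloaded: V_out = V_mid × R4/(R3+R4) = 9.844 × 3480/5280 = 6.49 V.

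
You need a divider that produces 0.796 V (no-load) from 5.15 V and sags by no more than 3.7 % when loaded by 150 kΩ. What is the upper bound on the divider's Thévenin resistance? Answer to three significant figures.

R_th ≤ 5.76 kΩ

Loading drop = R_th/(R_th + R_L) ≤ 0.0370, so R_th ≤ R_L · ε/(1−ε) = 150 kΩ × 0.0370/0.9630 = 5.76 kΩ.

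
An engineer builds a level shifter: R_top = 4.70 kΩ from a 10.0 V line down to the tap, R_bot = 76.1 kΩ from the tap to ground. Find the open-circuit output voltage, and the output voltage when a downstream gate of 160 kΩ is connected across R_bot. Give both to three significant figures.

Open-circuit: V = 10.0 × 76.1/(4.70 + 76.1) = 9.42 V.
With the load, R_bot becomes R_bot‖R_L = 51.57 kΩ, so V = 10.0 × 51.57/56.27 = 9.16 V.

Unloaded: 9.42 V; loaded: 9.16 V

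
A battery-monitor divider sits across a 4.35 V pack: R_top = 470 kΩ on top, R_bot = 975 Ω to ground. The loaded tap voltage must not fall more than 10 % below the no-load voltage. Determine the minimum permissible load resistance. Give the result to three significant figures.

R_L(min) ≈ 8.76 kΩ

Output resistance R_th = R_top‖R_bot = (470000 × 975)/471000 = 973.0 Ω.
The fractional drop is R_th/(R_th + R_L); requiring this ≤ 0.100 gives R_L ≥ R_th(1/0.100 − 1) = 973.0 × 9.000 = 8.76 kΩ.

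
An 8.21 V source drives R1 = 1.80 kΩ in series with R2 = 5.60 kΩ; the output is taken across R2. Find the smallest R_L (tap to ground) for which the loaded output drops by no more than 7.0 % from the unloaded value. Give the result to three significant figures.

R_L(min) ≈ 18.1 kΩ

Output resistance R_th = R1‖R2 = (1.80 × 5.60)/7.400 = 1.362 kΩ.
The fractional drop is R_th/(R_th + R_L); requiring this ≤ 0.0700 gives R_L ≥ R_th(1/0.0700 − 1) = 1.362 × 13.29 = 18.1 kΩ.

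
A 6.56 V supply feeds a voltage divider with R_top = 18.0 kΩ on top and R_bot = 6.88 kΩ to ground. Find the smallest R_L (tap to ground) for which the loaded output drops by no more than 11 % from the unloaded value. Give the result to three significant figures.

R_L(min) ≈ 40.3 kΩ

Output resistance R_th = R_top‖R_bot = (18.0 × 6.88)/24.88 = 4.977 kΩ.
The fractional drop is R_th/(R_th + R_L); requiring this ≤ 0.110 gives R_L ≥ R_th(1/0.110 − 1) = 4.977 × 8.091 = 40.3 kΩ.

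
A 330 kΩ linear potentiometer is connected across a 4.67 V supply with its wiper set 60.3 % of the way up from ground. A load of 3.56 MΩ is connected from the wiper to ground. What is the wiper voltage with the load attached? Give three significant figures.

V ≈ 2.75 V

The wiper splits the pot into (1−α)R = 131.0 kΩ above and αR = 199.0 kΩ below.
Lower section ‖ load = 188.5 kΩ.
V_wiper = 4.67 × 188.5/(131.0 + 188.5) = 2.75 V.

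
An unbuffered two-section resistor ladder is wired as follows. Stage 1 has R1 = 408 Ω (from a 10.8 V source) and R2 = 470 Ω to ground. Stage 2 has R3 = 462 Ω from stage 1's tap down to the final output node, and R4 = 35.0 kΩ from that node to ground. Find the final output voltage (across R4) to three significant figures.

V_out ≈ 5.67 V

Stage 2 presents R3+R4 = 35460 Ω as a load on stage 1's tap.
Stage 1's lower leg becomes R2‖(R3+R4) = 463.9 Ω, so V_mid = 10.8 × 463.9/871.9 = 5.746 V.
Stage 2 is itself unloaded: V_out = V_mid × R4/(R3+R4) = 5.746 × 35000/35460 = 5.67 V.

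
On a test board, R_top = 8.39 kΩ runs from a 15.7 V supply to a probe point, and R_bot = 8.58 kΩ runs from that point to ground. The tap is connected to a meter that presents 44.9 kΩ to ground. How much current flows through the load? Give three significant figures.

R_bot‖R_L = 7.203 kΩ; V_out = 15.7 × 7.203/15.59 = 7.253 V.
I_L = V_out / R_L = 7.253 / 44.9 kΩ = 0.162 mA.

I_L ≈ 0.162 mA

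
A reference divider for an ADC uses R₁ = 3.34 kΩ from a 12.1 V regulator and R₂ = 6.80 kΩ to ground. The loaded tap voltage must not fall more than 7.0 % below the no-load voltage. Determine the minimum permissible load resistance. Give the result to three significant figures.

R_L(min) ≈ 29.8 kΩ

Output resistance R_th = R₁‖R₂ = (3.34 × 6.80)/10.14 = 2.240 kΩ.
The fractional drop is R_th/(R_th + R_L); requiring this ≤ 0.0700 gives R_L ≥ R_th(1/0.0700 − 1) = 2.240 × 13.29 = 29.8 kΩ.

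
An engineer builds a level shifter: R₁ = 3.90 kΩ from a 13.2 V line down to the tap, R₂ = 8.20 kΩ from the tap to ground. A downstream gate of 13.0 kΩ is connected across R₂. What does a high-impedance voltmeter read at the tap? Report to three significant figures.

V_out ≈ 7.43 V

The load sits in parallel with R₂: R₂‖R_L = (8.20 × 13.0) / (8.20 + 13.0) = 5.028 kΩ.
V_out = 13.2 × 5.028 / (3.90 + 5.028) = 13.2 × 5.028/8.928 = 7.43 V.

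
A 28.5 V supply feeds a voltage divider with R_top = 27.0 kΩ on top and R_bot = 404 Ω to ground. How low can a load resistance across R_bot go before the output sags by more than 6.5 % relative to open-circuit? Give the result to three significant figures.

Output resistance R_th = R_top‖R_bot = (27000 × 404)/27400 = 398.0 Ω.
The fractional drop is R_th/(R_th + R_L); requiring this ≤ 0.0650 gives R_L ≥ R_th(1/0.0650 − 1) = 398.0 × 14.38 = 5.73 kΩ.

R_L(min) ≈ 5.73 kΩ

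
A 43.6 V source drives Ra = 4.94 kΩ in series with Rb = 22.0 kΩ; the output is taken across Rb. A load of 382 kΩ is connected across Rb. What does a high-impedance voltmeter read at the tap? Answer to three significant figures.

The load sits in parallel with Rb: Rb‖R_L = (22.0 × 382) / (22.0 + 382) = 20.80 kΩ.
V_out = 43.6 × 20.80 / (4.94 + 20.80) = 43.6 × 20.80/25.74 = 35.2 V.

V_out ≈ 35.2 V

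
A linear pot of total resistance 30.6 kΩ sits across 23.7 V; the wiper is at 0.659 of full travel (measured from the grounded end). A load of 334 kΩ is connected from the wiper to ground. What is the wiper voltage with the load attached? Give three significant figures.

The wiper splits the pot into (1−α)R = 10.43 kΩ above and αR = 20.17 kΩ below.
Lower section ‖ load = 19.02 kΩ.
V_wiper = 23.7 × 19.02/(10.43 + 19.02) = 15.3 V.

V ≈ 15.3 V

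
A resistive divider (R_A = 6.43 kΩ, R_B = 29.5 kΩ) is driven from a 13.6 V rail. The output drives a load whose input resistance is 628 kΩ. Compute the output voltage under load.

The load sits in parallel with R_B: R_B‖R_L = (29.5 × 628) / (29.5 + 628) = 28.18 kΩ.
V_out = 13.6 × 28.18 / (6.43 + 28.18) = 13.6 × 28.18/34.61 = 11.1 V.
(Unloaded it would have been 11.2 V.)

V_out ≈ 11.1 V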